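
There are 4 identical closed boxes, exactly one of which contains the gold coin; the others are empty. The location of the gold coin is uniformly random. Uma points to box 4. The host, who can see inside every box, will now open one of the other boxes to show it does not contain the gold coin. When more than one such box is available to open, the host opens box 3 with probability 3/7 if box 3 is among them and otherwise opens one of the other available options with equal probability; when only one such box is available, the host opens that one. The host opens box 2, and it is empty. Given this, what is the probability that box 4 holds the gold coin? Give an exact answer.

4/19

Consider each possible location of the gold coin in turn.
If it is in box 1 (prior 1/4): box 3 is available but not opened, probability 4/7; weight (1/4)·(4/7) = 1/7.
If it is in box 2 (prior 1/4): the host opened box 2, so this case is ruled out; weight (1/4)·0 = 0.
If it is in box 3 (prior 1/4): box 3 holds the prize so is unavailable; the host chooses uniformly among the 2 others, probability 1/2; weight (1/4)·(1/2) = 1/8.
If it is in box 4 (prior 1/4): box 3 is available but not opened; box 2 gets probability (1 − 3/7)/2 = 2/7; weight (1/4)·(2/7) = 1/14.
The weights sum to 19/56.
So P(the gold coin in box 4 | the host opened box 2) = (1/14) / (19/56) = 4/19.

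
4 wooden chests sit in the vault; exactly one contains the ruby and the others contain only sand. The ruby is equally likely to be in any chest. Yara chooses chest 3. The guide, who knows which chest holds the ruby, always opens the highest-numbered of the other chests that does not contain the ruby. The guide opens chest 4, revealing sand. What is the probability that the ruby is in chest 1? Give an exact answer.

1/3

Condition on the true location of the ruby.
If it is in any of chests 1, 2, and 3 (prior 1/4 each): chest 4 is the highest-numbered option available, probability 1; weight (1/4)·1 = 1/4 each.
If it is in chest 4 (prior 1/4): the guide opened chest 4, so this case is ruled out; weight (1/4)·0 = 0.
The weights sum to 3/4.
So P(the ruby in chest 1 | the guide opened chest 4) = (1/4) / (3/4) = 1/3.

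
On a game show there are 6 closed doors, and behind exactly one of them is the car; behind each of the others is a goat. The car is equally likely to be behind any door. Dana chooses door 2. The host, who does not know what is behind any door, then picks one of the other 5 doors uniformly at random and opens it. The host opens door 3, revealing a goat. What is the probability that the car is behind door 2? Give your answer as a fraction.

1/5

Condition on the true location of the car.
If it is behind any of doors 1, 2, 4, 5, and 6 (prior 1/6 each): the host picks door 3 with probability 1/5 regardless, and it is not the prize; weight (1/6)·(1/5) = 1/30 each.
If it is behind door 3 (prior 1/6): the host opened door 3, so this case is ruled out; weight (1/6)·0 = 0.
The weights sum to 1/6.
So P(the car behind door 2 | the host opened door 3) = (1/30) / (1/6) = 1/5.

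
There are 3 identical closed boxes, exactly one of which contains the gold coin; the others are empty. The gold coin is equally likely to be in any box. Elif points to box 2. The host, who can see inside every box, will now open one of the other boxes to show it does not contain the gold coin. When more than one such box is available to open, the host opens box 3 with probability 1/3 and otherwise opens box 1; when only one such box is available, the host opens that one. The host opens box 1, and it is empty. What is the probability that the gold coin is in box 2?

2/5

Consider each possible location of the gold coin in turn.
If it is in box 1 (prior 1/3): the host opened box 1, so this case is ruled out; weight (1/3)·0 = 0.
If it is in box 2 (prior 1/3): box 3 is available but not opened, probability 2/3; weight (1/3)·(2/3) = 2/9.
If it is in box 3 (prior 1/3): only box 1 is available, probability 1; weight (1/3)·1 = 1/3.
The weights sum to 5/9.
So P(the gold coin in box 2 | the host opened box 1) = (2/9) / (5/9) = 2/5.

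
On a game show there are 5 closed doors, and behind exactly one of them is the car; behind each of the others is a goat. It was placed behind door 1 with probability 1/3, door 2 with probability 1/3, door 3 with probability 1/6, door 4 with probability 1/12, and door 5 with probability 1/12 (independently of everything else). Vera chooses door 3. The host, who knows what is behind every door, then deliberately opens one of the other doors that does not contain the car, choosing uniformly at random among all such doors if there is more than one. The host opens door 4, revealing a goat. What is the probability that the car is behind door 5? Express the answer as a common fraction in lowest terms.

2/21

Consider each possible location of the car in turn.
If it is behind either of doors 1 and 2 (prior 1/3 each): the host has 3 equally likely choices, so probability 1/3; weight (1/3)·(1/3) = 1/9 each.
If it is behind door 3 (prior 1/6): the host has 4 equally likely choices, so probability 1/4; weight (1/6)·(1/4) = 1/24.
If it is behind door 4 (prior 1/12): the host opened door 4, so this case is ruled out; weight (1/12)·0 = 0.
If it is behind door 5 (prior 1/12): the host has 3 equally likely choices, so probability 1/3; weight (1/12)·(1/3) = 1/36.
The weights sum to 7/24.
So P(the car behind door 5 | the host opened door 4) = (1/36) / (7/24) = 2/21.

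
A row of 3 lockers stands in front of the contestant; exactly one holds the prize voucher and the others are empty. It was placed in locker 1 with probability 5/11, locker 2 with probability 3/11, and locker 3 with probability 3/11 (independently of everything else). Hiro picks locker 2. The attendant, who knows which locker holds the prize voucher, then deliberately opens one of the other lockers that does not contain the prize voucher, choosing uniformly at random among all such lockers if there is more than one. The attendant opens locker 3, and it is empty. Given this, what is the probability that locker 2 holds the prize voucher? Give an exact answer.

Consider each possible location of the prize voucher in turn.
If it is in locker 1 (prior 5/11): the attendant has no choice, probability 1; weight (5/11)·1 = 5/11.
If it is in locker 2 (prior 3/11): the attendant has 2 equally likely choices, so probability 1/2; weight (3/11)·(1/2) = 3/22.
If it is in locker 3 (prior 3/11): the attendant opened locker 3, so this case is ruled out; weight (3/11)·0 = 0.
The weights sum to 13/22.
So P(the prize voucher in locker 2 | the attendant opened locker 3) = (3/22) / (13/22) = 3/13.

3/13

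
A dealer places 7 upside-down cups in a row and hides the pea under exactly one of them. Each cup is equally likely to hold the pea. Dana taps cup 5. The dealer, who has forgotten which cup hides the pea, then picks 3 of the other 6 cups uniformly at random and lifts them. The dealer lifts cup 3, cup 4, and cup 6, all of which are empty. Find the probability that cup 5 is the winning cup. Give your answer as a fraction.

Consider each possible location of the pea in turn.
If it is under any of cups 1, 2, 5, and 7 (prior 1/7 each): the dealer picks exactly this set with probability 1/20 regardless, and none is the prize; weight (1/7)·(1/20) = 1/140 each.
If it is under any of cups 3, 4, and 6 (prior 1/7 each): that cup was opened and seen not to hold the prize — ruled out; weight (1/7)·0 = 0 each.
The weights sum to 1/35.
So P(the pea under cup 5 | the dealer opened cup 3, cup 4, and cup 6) = (1/140) / (1/35) = 1/4.

1/4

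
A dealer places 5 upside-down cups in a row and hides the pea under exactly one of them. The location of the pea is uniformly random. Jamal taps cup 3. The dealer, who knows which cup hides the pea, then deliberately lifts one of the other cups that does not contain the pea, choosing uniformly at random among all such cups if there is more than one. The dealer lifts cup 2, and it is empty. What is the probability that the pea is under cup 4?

Consider each possible location of the pea in turn.
If it is under any of cups 1, 4, and 5 (prior 1/5 each): the dealer has 3 equally likely choices, so probability 1/3; weight (1/5)·(1/3) = 1/15 each.
If it is under cup 2 (prior 1/5): the dealer opened cup 2, so this case is ruled out; weight (1/5)·0 = 0.
If it is under cup 3 (prior 1/5): the dealer has 4 equally likely choices, so probability 1/4; weight (1/5)·(1/4) = 1/20.
The weights sum to 1/4.
So P(the pea under cup 4 | the dealer opened cup 2) = (1/15) / (1/4) = 4/15.

4/15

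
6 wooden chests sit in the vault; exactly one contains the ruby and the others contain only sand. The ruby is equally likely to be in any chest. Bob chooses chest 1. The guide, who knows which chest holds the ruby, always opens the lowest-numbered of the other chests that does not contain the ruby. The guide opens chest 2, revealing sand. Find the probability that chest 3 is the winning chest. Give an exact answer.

Consider each possible location of the ruby in turn.
If it is in any of chests 1, 3, 4, 5, and 6 (prior 1/6 each): chest 2 is the lowest-numbered option available, probability 1; weight (1/6)·1 = 1/6 each.
If it is in chest 2 (prior 1/6): the guide opened chest 2, so this case is ruled out; weight (1/6)·0 = 0.
The weights sum to 5/6.
So P(the ruby in chest 3 | the guide opened chest 2) = (1/6) / (5/6) = 1/5.

1/5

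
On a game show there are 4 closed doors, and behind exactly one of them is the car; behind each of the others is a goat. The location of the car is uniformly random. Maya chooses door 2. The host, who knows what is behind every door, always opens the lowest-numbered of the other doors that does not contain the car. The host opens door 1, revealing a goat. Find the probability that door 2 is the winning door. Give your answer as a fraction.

1/3

Condition on the true location of the car.
If it is behind door 1 (prior 1/4): the host opened door 1, so this case is ruled out; weight (1/4)·0 = 0.
If it is behind any of doors 2, 3, and 4 (prior 1/4 each): door 1 is the lowest-numbered option available, probability 1; weight (1/4)·1 = 1/4 each.
The weights sum to 3/4.
So P(the car behind door 2 | the host opened door 1) = (1/4) / (3/4) = 1/3.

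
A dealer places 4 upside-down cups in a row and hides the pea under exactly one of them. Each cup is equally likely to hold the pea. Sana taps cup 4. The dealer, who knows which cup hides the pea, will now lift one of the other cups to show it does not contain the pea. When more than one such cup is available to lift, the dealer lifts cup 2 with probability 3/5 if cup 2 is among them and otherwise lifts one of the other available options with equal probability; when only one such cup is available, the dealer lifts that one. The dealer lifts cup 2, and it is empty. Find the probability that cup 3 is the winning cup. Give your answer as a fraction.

Condition on the true location of the pea.
If it is under any of cups 1, 3, and 4 (prior 1/4 each): cup 2 is available, opened with probability 3/5; weight (1/4)·(3/5) = 3/20 each.
If it is under cup 2 (prior 1/4): the dealer opened cup 2, so this case is ruled out; weight (1/4)·0 = 0.
The weights sum to 9/20.
So P(the pea under cup 3 | the dealer opened cup 2) = (3/20) / (9/20) = 1/3.

1/3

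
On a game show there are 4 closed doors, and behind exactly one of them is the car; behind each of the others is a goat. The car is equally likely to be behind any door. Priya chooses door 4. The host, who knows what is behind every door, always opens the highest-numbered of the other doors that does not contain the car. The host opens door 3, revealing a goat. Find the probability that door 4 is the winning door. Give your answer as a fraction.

Condition on the true location of the car.
If it is behind any of doors 1, 2, and 4 (prior 1/4 each): door 3 is the highest-numbered option available, probability 1; weight (1/4)·1 = 1/4 each.
If it is behind door 3 (prior 1/4): the host opened door 3, so this case is ruled out; weight (1/4)·0 = 0.
The weights sum to 3/4.
So P(the car behind door 4 | the host opened door 3) = (1/4) / (3/4) = 1/3.

1/3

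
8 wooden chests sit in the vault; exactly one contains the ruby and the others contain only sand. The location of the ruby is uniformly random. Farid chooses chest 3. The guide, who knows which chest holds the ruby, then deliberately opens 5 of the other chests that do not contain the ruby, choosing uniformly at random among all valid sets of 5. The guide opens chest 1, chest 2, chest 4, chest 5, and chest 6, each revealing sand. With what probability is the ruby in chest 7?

Apply Bayes' rule, conditioning on where the ruby actually is.
If it is in any of chests 1, 2, 4, 5, and 6 (prior 1/8 each): that chest was opened and seen not to hold the prize — ruled out; weight (1/8)·0 = 0 each.
If it is in chest 3 (prior 1/8): the guide has 21 equally likely choices, so probability 1/21; weight (1/8)·(1/21) = 1/168.
If it is in either of chests 7 and 8 (prior 1/8 each): the guide has 6 equally likely choices, so probability 1/6; weight (1/8)·(1/6) = 1/48 each.
The weights sum to 1/21.
So P(the ruby in chest 7 | the guide opened chest 1, chest 2, chest 4, chest 5, and chest 6) = (1/48) / (1/21) = 7/16.

7/16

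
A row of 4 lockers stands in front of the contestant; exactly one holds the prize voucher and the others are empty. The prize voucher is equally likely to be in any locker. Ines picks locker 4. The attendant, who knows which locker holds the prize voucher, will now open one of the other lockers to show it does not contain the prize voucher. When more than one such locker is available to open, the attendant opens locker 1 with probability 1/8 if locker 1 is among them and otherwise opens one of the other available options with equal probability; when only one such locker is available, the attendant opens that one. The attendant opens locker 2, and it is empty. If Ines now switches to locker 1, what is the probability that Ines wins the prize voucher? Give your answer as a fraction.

Apply Bayes' rule, conditioning on where the prize voucher actually is.
If it is in locker 1 (prior 1/4): locker 1 holds the prize so is unavailable; the attendant chooses uniformly among the 2 others, probability 1/2; weight (1/4)·(1/2) = 1/8.
If it is in locker 2 (prior 1/4): the attendant opened locker 2, so this case is ruled out; weight (1/4)·0 = 0.
If it is in locker 3 (prior 1/4): locker 1 is available but not opened, probability 7/8; weight (1/4)·(7/8) = 7/32.
If it is in locker 4 (prior 1/4): locker 1 is available but not opened; locker 2 gets probability (1 − 1/8)/2 = 7/16; weight (1/4)·(7/16) = 7/64.
The weights sum to 29/64.
So P(the prize voucher in locker 1 | the attendant opened locker 2) = (1/8) / (29/64) = 8/29.

8/29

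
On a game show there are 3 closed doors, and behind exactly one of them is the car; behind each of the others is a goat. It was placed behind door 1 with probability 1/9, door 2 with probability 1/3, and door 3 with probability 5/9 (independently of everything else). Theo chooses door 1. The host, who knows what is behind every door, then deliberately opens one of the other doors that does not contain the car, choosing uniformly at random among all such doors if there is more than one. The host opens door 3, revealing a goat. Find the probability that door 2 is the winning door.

6/7

Condition on the true location of the car.
If it is behind door 1 (prior 1/9): the host has 2 equally likely choices, so probability 1/2; weight (1/9)·(1/2) = 1/18.
If it is behind door 2 (prior 1/3): the host has no choice, probability 1; weight (1/3)·1 = 1/3.
If it is behind door 3 (prior 5/9): the host opened door 3, so this case is ruled out; weight (5/9)·0 = 0.
The weights sum to 7/18.
So P(the car behind door 2 | the host opened door 3) = (1/3) / (7/18) = 6/7.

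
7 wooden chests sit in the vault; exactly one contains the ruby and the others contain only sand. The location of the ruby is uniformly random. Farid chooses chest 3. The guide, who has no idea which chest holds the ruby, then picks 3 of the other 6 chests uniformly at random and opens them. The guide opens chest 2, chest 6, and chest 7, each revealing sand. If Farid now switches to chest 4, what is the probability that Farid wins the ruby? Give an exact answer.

Because the guide chose which chests to open without knowing where the ruby is, the choice is independent of the prize location. Learning that none of the 3 opened chests holds the ruby simply rules out those 3 locations and leaves the remaining 4 chests still equally likely by symmetry.
So P(the ruby in chest 4) = 1/4.

1/4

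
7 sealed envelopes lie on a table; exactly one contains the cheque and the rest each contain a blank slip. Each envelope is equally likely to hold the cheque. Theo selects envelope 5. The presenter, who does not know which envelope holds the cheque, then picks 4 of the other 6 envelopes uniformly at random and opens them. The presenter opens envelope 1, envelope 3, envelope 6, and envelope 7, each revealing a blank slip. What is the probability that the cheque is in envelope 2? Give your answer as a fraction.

1/3

Apply Bayes' rule, conditioning on where the cheque actually is.
If it is in any of envelopes 1, 3, 6, and 7 (prior 1/7 each): that envelope was opened and seen not to hold the prize — ruled out; weight (1/7)·0 = 0 each.
If it is in any of envelopes 2, 4, and 5 (prior 1/7 each): the presenter picks exactly this set with probability 1/15 regardless, and none is the prize; weight (1/7)·(1/15) = 1/105 each.
The weights sum to 1/35.
So P(the cheque in envelope 2 | the presenter opened envelope 1, envelope 3, envelope 6, and envelope 7) = (1/105) / (1/35) = 1/3.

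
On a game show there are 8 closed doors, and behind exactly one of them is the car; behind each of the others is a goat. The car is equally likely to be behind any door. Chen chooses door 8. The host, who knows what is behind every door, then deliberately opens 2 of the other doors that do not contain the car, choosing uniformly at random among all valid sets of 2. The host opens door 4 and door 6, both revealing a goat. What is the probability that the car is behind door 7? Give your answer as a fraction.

7/40

Condition on the true location of the car.
If it is behind any of doors 1, 2, 3, 5, and 7 (prior 1/8 each): the host has 15 equally likely choices, so probability 1/15; weight (1/8)·(1/15) = 1/120 each.
If it is behind either of doors 4 and 6 (prior 1/8 each): that door was opened and seen not to hold the prize — ruled out; weight (1/8)·0 = 0 each.
If it is behind door 8 (prior 1/8): the host has 21 equally likely choices, so probability 1/21; weight (1/8)·(1/21) = 1/168.
The weights sum to 1/21.
So P(the car behind door 7 | the host opened door 4 and door 6) = (1/120) / (1/21) = 7/40.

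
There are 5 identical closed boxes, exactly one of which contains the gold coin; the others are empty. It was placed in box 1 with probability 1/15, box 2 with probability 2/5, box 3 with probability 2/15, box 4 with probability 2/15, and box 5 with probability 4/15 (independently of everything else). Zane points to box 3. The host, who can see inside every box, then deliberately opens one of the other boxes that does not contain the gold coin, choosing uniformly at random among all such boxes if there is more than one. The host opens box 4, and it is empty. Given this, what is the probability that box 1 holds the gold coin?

Consider each possible location of the gold coin in turn.
If it is in box 1 (prior 1/15): the host has 3 equally likely choices, so probability 1/3; weight (1/15)·(1/3) = 1/45.
If it is in box 2 (prior 2/5): the host has 3 equally likely choices, so probability 1/3; weight (2/5)·(1/3) = 2/15.
If it is in box 3 (prior 2/15): the host has 4 equally likely choices, so probability 1/4; weight (2/15)·(1/4) = 1/30.
If it is in box 4 (prior 2/15): the host opened box 4, so this case is ruled out; weight (2/15)·0 = 0.
If it is in box 5 (prior 4/15): the host has 3 equally likely choices, so probability 1/3; weight (4/15)·(1/3) = 4/45.
The weights sum to 5/18.
So P(the gold coin in box 1 | the host opened box 4) = (1/45) / (5/18) = 2/25.

2/25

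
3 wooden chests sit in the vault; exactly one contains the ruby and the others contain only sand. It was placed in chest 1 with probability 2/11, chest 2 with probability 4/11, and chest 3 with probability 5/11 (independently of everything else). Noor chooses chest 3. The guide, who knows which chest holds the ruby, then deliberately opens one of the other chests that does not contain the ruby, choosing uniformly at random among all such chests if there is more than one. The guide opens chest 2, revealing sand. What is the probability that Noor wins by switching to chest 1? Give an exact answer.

4/9

Consider each possible location of the ruby in turn.
If it is in chest 1 (prior 2/11): the guide has no choice, probability 1; weight (2/11)·1 = 2/11.
If it is in chest 2 (prior 4/11): the guide opened chest 2, so this case is ruled out; weight (4/11)·0 = 0.
If it is in chest 3 (prior 5/11): the guide has 2 equally likely choices, so probability 1/2; weight (5/11)·(1/2) = 5/22.
The weights sum to 9/22.
So P(the ruby in chest 1 | the guide opened chest 2) = (2/11) / (9/22) = 4/9.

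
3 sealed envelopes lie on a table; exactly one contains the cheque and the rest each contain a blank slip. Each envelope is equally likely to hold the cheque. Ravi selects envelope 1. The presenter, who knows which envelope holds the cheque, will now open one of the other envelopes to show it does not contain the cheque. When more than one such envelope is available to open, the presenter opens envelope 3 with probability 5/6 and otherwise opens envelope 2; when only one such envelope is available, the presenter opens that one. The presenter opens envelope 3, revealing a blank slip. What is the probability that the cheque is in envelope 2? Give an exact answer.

Apply Bayes' rule, conditioning on where the cheque actually is.
If it is in envelope 1 (prior 1/3): envelope 3 is available, opened with probability 5/6; weight (1/3)·(5/6) = 5/18.
If it is in envelope 2 (prior 1/3): only envelope 3 is available, probability 1; weight (1/3)·1 = 1/3.
If it is in envelope 3 (prior 1/3): the presenter opened envelope 3, so this case is ruled out; weight (1/3)·0 = 0.
The weights sum to 11/18.
So P(the cheque in envelope 2 | the presenter opened envelope 3) = (1/3) / (11/18) = 6/11.

6/11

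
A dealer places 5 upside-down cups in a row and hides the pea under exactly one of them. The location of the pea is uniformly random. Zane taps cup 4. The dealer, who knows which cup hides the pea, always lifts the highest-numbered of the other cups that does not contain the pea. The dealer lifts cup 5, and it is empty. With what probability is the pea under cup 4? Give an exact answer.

1/4

Condition on the true location of the pea.
If it is under any of cups 1, 2, 3, and 4 (prior 1/5 each): cup 5 is the highest-numbered option available, probability 1; weight (1/5)·1 = 1/5 each.
If it is under cup 5 (prior 1/5): the dealer opened cup 5, so this case is ruled out; weight (1/5)·0 = 0.
The weights sum to 4/5.
So P(the pea under cup 4 | the dealer opened cup 5) = (1/5) / (4/5) = 1/4.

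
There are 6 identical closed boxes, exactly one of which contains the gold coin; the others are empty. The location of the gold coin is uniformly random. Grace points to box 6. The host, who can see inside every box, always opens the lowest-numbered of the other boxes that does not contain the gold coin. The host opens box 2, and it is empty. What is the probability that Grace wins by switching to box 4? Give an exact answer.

0

Consider each possible location of the gold coin in turn.
If it is in box 1 (prior 1/6): box 2 is the lowest-numbered option available, probability 1; weight (1/6)·1 = 1/6.
If it is in box 2 (prior 1/6): the host opened box 2, so this case is ruled out; weight (1/6)·0 = 0.
If it is in any of boxes 3, 4, 5, and 6 (prior 1/6 each): the host would have opened box 1 instead, probability 0; weight (1/6)·0 = 0 each.
The weights sum to 1/6.
So P(the gold coin in box 4 | the host opened box 2) = 0 / (1/6) = 0.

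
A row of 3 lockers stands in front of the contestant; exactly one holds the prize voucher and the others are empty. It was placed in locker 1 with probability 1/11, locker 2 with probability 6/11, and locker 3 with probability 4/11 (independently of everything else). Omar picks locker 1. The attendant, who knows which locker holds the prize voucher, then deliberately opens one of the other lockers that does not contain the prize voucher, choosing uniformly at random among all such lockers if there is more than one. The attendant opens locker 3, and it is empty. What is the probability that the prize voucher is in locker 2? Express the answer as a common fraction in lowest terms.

12/13

Condition on the true location of the prize voucher.
If it is in locker 1 (prior 1/11): the attendant has 2 equally likely choices, so probability 1/2; weight (1/11)·(1/2) = 1/22.
If it is in locker 2 (prior 6/11): the attendant has no choice, probability 1; weight (6/11)·1 = 6/11.
If it is in locker 3 (prior 4/11): the attendant opened locker 3, so this case is ruled out; weight (4/11)·0 = 0.
The weights sum to 13/22.
So P(the prize voucher in locker 2 | the attendant opened locker 3) = (6/11) / (13/22) = 12/13.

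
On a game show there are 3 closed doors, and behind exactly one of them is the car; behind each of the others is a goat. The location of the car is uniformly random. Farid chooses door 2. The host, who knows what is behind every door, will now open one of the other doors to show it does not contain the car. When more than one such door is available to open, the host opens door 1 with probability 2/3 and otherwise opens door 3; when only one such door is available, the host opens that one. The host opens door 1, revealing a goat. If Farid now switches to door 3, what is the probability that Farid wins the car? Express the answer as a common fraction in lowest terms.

Consider each possible location of the car in turn.
If it is behind door 1 (prior 1/3): the host opened door 1, so this case is ruled out; weight (1/3)·0 = 0.
If it is behind door 2 (prior 1/3): door 1 is available, opened with probability 2/3; weight (1/3)·(2/3) = 2/9.
If it is behind door 3 (prior 1/3): only door 1 is available, probability 1; weight (1/3)·1 = 1/3.
The weights sum to 5/9.
So P(the car behind door 3 | the host opened door 1) = (1/3) / (5/9) = 3/5.

3/5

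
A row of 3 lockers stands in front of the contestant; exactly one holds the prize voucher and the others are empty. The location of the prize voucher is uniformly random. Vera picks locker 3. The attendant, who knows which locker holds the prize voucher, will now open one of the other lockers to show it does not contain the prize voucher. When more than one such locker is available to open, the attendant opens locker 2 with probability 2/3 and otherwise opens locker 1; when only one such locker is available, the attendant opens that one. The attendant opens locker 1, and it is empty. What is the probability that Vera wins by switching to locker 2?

3/4

Condition on the true location of the prize voucher.
If it is in locker 1 (prior 1/3): the attendant opened locker 1, so this case is ruled out; weight (1/3)·0 = 0.
If it is in locker 2 (prior 1/3): only locker 1 is available, probability 1; weight (1/3)·1 = 1/3.
If it is in locker 3 (prior 1/3): locker 2 is available but not opened, probability 1/3; weight (1/3)·(1/3) = 1/9.
The weights sum to 4/9.
So P(the prize voucher in locker 2 | the attendant opened locker 1) = (1/3) / (4/9) = 3/4.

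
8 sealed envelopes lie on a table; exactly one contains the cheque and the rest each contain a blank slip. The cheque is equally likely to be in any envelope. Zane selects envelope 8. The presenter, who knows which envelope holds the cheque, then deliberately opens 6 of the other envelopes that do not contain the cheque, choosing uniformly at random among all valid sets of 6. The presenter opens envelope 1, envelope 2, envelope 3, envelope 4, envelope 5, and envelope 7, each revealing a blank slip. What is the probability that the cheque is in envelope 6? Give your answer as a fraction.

Apply Bayes' rule, conditioning on where the cheque actually is.
If it is in any of envelopes 1, 2, 3, 4, 5, and 7 (prior 1/8 each): that envelope was opened and seen not to hold the prize — ruled out; weight (1/8)·0 = 0 each.
If it is in envelope 6 (prior 1/8): the presenter has no choice, probability 1; weight (1/8)·1 = 1/8.
If it is in envelope 8 (prior 1/8): the presenter has 7 equally likely choices, so probability 1/7; weight (1/8)·(1/7) = 1/56.
The weights sum to 1/7.
So P(the cheque in envelope 6 | the presenter opened envelope 1, envelope 2, envelope 3, envelope 4, envelope 5, and envelope 7) = (1/8) / (1/7) = 7/8.

7/8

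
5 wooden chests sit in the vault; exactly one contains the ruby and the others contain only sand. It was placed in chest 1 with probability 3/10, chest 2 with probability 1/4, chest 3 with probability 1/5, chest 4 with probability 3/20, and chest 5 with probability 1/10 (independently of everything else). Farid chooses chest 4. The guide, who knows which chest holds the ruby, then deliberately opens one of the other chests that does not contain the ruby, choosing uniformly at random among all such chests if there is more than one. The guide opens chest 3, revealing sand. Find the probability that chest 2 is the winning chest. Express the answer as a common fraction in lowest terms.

Condition on the true location of the ruby.
If it is in chest 1 (prior 3/10): the guide has 3 equally likely choices, so probability 1/3; weight (3/10)·(1/3) = 1/10.
If it is in chest 2 (prior 1/4): the guide has 3 equally likely choices, so probability 1/3; weight (1/4)·(1/3) = 1/12.
If it is in chest 3 (prior 1/5): the guide opened chest 3, so this case is ruled out; weight (1/5)·0 = 0.
If it is in chest 4 (prior 3/20): the guide has 4 equally likely choices, so probability 1/4; weight (3/20)·(1/4) = 3/80.
If it is in chest 5 (prior 1/10): the guide has 3 equally likely choices, so probability 1/3; weight (1/10)·(1/3) = 1/30.
The weights sum to 61/240.
So P(the ruby in chest 2 | the guide opened chest 3) = (1/12) / (61/240) = 20/61.

20/61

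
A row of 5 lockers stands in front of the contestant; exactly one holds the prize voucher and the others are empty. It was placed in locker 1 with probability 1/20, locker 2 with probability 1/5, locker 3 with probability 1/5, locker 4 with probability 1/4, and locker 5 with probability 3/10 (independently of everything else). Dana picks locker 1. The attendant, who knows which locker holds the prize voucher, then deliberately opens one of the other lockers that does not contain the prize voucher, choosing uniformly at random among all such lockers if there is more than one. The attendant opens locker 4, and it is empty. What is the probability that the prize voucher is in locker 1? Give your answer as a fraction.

3/59

Consider each possible location of the prize voucher in turn.
If it is in locker 1 (prior 1/20): the attendant has 4 equally likely choices, so probability 1/4; weight (1/20)·(1/4) = 1/80.
If it is in either of lockers 2 and 3 (prior 1/5 each): the attendant has 3 equally likely choices, so probability 1/3; weight (1/5)·(1/3) = 1/15 each.
If it is in locker 4 (prior 1/4): the attendant opened locker 4, so this case is ruled out; weight (1/4)·0 = 0.
If it is in locker 5 (prior 3/10): the attendant has 3 equally likely choices, so probability 1/3; weight (3/10)·(1/3) = 1/10.
The weights sum to 59/240.
So P(the prize voucher in locker 1 | the attendant opened locker 4) = (1/80) / (59/240) = 3/59.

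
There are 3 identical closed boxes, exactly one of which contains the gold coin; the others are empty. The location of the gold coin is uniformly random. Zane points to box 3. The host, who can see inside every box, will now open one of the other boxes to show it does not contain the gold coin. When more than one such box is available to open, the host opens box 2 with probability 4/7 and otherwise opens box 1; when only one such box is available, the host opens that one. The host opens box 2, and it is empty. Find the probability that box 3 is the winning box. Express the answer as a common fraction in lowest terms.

Consider each possible location of the gold coin in turn.
If it is in box 1 (prior 1/3): only box 2 is available, probability 1; weight (1/3)·1 = 1/3.
If it is in box 2 (prior 1/3): the host opened box 2, so this case is ruled out; weight (1/3)·0 = 0.
If it is in box 3 (prior 1/3): box 2 is available, opened with probability 4/7; weight (1/3)·(4/7) = 4/21.
The weights sum to 11/21.
So P(the gold coin in box 3 | the host opened box 2) = (4/21) / (11/21) = 4/11.

4/11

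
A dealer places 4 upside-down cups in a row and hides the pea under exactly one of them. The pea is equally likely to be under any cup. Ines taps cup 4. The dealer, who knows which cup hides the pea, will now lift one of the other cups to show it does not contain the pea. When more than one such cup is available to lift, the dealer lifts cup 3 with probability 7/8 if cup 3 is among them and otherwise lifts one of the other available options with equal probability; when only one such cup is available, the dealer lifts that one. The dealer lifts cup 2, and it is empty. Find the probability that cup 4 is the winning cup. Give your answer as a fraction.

Consider each possible location of the pea in turn.
If it is under cup 1 (prior 1/4): cup 3 is available but not opened, probability 1/8; weight (1/4)·(1/8) = 1/32.
If it is under cup 2 (prior 1/4): the dealer opened cup 2, so this case is ruled out; weight (1/4)·0 = 0.
If it is under cup 3 (prior 1/4): cup 3 holds the prize so is unavailable; the dealer chooses uniformly among the 2 others, probability 1/2; weight (1/4)·(1/2) = 1/8.
If it is under cup 4 (prior 1/4): cup 3 is available but not opened; cup 2 gets probability (1 − 7/8)/2 = 1/16; weight (1/4)·(1/16) = 1/64.
The weights sum to 11/64.
So P(the pea under cup 4 | the dealer opened cup 2) = (1/64) / (11/64) = 1/11.

1/11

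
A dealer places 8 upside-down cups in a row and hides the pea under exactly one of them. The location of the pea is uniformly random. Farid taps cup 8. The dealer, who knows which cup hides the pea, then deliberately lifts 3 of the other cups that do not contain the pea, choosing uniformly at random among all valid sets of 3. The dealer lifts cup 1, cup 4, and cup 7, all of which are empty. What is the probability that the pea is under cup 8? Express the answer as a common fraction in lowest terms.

Consider each possible location of the pea in turn.
If it is under any of cups 1, 4, and 7 (prior 1/8 each): that cup was opened and seen not to hold the prize — ruled out; weight (1/8)·0 = 0 each.
If it is under any of cups 2, 3, 5, and 6 (prior 1/8 each): the dealer has 20 equally likely choices, so probability 1/20; weight (1/8)·(1/20) = 1/160 each.
If it is under cup 8 (prior 1/8): the dealer has 35 equally likely choices, so probability 1/35; weight (1/8)·(1/35) = 1/280.
The weights sum to 1/35.
So P(the pea under cup 8 | the dealer opened cup 1, cup 4, and cup 7) = (1/280) / (1/35) = 1/8.

1/8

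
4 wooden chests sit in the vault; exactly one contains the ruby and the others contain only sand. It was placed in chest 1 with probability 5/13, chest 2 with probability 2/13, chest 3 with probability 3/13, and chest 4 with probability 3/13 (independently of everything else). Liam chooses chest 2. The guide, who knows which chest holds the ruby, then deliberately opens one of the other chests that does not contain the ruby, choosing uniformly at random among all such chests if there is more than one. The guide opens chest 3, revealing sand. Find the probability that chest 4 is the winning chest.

9/28

Apply Bayes' rule, conditioning on where the ruby actually is.
If it is in chest 1 (prior 5/13): the guide has 2 equally likely choices, so probability 1/2; weight (5/13)·(1/2) = 5/26.
If it is in chest 2 (prior 2/13): the guide has 3 equally likely choices, so probability 1/3; weight (2/13)·(1/3) = 2/39.
If it is in chest 3 (prior 3/13): the guide opened chest 3, so this case is ruled out; weight (3/13)·0 = 0.
If it is in chest 4 (prior 3/13): the guide has 2 equally likely choices, so probability 1/2; weight (3/13)·(1/2) = 3/26.
The weights sum to 14/39.
So P(the ruby in chest 4 | the guide opened chest 3) = (3/26) / (14/39) = 9/28.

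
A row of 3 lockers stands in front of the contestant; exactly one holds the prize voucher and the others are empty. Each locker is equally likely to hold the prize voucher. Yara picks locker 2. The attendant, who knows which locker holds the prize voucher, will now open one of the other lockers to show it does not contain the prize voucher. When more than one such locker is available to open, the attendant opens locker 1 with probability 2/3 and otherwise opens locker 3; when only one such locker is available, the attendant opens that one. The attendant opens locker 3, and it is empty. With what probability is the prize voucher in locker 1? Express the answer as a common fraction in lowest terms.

3/4

Consider each possible location of the prize voucher in turn.
If it is in locker 1 (prior 1/3): only locker 3 is available, probability 1; weight (1/3)·1 = 1/3.
If it is in locker 2 (prior 1/3): locker 1 is available but not opened, probability 1/3; weight (1/3)·(1/3) = 1/9.
If it is in locker 3 (prior 1/3): the attendant opened locker 3, so this case is ruled out; weight (1/3)·0 = 0.
The weights sum to 4/9.
So P(the prize voucher in locker 1 | the attendant opened locker 3) = (1/3) / (4/9) = 3/4.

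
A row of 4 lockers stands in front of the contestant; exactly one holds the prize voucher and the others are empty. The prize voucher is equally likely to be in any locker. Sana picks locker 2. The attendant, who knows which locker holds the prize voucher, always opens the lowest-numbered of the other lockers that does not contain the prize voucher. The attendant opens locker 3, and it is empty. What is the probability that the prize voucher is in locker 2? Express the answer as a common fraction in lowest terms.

0

Apply Bayes' rule, conditioning on where the prize voucher actually is.
If it is in locker 1 (prior 1/4): locker 3 is the lowest-numbered option available, probability 1; weight (1/4)·1 = 1/4.
If it is in either of lockers 2 and 4 (prior 1/4 each): the attendant would have opened locker 1 instead, probability 0; weight (1/4)·0 = 0 each.
If it is in locker 3 (prior 1/4): the attendant opened locker 3, so this case is ruled out; weight (1/4)·0 = 0.
The weights sum to 1/4.
So P(the prize voucher in locker 2 | the attendant opened locker 3) = 0 / (1/4) = 0.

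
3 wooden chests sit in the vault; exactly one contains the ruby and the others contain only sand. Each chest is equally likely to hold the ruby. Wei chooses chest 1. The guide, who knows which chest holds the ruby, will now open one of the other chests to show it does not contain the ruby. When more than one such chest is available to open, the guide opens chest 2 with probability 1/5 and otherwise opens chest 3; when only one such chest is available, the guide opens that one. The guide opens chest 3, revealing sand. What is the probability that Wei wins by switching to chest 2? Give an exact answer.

5/9

Apply Bayes' rule, conditioning on where the ruby actually is.
If it is in chest 1 (prior 1/3): chest 2 is available but not opened, probability 4/5; weight (1/3)·(4/5) = 4/15.
If it is in chest 2 (prior 1/3): only chest 3 is available, probability 1; weight (1/3)·1 = 1/3.
If it is in chest 3 (prior 1/3): the guide opened chest 3, so this case is ruled out; weight (1/3)·0 = 0.
The weights sum to 3/5.
So P(the ruby in chest 2 | the guide opened chest 3) = (1/3) / (3/5) = 5/9.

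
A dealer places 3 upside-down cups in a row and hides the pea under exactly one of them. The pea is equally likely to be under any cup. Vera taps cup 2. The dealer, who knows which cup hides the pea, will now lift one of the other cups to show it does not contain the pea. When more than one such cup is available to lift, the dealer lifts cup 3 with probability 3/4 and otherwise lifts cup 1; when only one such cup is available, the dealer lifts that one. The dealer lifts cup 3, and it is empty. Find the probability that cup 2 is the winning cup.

3/7

Condition on the true location of the pea.
If it is under cup 1 (prior 1/3): only cup 3 is available, probability 1; weight (1/3)·1 = 1/3.
If it is under cup 2 (prior 1/3): cup 3 is available, opened with probability 3/4; weight (1/3)·(3/4) = 1/4.
If it is under cup 3 (prior 1/3): the dealer opened cup 3, so this case is ruled out; weight (1/3)·0 = 0.
The weights sum to 7/12.
So P(the pea under cup 2 | the dealer opened cup 3) = (1/4) / (7/12) = 3/7.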